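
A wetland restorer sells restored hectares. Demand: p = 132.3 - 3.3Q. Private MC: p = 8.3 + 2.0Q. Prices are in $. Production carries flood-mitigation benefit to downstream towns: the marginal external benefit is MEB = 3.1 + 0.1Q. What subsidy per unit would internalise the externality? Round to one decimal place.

Social marginal cost = private MC − MEB = 5.2 + 1.9Q.
Set SMC = demand: 5.2 + 1.9Q = 132.3 - 3.3Q → Q* = 24.4423.
The Pigouvian subsidy equals MEB at Q*: 3.1 + 0.1×24.4423 = 5.5442.

subsidy = $5.5 per unit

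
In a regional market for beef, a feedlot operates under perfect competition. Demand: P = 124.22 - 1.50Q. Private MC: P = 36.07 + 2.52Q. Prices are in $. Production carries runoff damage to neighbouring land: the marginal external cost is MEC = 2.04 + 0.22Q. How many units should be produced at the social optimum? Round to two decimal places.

Social marginal cost = private MC + MEC = 38.11 + 2.74Q.
Set SMC = demand: 38.11 + 2.74Q = 124.22 - 1.50Q → Q* = 20.3090.

Q* = 20.31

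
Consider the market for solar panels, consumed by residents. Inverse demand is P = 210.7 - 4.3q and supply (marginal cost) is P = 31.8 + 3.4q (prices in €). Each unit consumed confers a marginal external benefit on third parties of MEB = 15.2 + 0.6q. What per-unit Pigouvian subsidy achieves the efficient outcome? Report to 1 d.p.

subsidy = €31.6 per unit

Social marginal benefit = demand + MEB = 225.9 - 3.7q.
Set SMB = MC: 225.9 - 3.7q = 31.8 + 3.4q → q* = 27.3380.
The Pigouvian subsidy equals MEB at q*: 15.2 + 0.6×27.3380 = 31.6028.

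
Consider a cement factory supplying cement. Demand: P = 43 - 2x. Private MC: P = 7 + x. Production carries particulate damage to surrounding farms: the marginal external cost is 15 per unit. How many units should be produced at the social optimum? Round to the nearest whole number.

x* = 7

Social marginal cost = private MC + MEC = 22 + x.
Set SMC = demand: 22 + x = 43 - 2x → x* = 7.0000.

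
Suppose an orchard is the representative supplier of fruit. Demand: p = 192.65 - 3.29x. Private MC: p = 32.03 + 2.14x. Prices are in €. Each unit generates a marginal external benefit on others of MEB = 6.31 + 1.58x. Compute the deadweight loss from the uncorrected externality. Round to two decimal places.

DWL = €365.45

Market equilibrium (private): 32.03 + 2.14x = 192.65 - 3.29x → x_m = 29.5801.
Social marginal cost = private MC − MEB = 25.72 + 0.56x.
Set SMC = demand: 25.72 + 0.56x = 192.65 - 3.29x → x* = 43.3584.
The loss is the area between SMC and demand from x* to x_m; with linear curves that's a triangle of height MEB(x_m).
DWL = ½ × 13.7783 × 53.0466 = 365.4460.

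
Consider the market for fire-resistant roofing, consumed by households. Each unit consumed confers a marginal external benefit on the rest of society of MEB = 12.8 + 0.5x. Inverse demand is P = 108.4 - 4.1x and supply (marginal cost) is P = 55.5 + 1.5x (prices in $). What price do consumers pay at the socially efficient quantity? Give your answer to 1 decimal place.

P = $55.6

Social marginal benefit = demand + MEB = 121.2 - 3.6x.
Set SMB = MC: 121.2 - 3.6x = 55.5 + 1.5x → x* = 12.8824.
Consumer price on the demand curve at x*: 108.4 − 4.1×12.8824 = 55.5822.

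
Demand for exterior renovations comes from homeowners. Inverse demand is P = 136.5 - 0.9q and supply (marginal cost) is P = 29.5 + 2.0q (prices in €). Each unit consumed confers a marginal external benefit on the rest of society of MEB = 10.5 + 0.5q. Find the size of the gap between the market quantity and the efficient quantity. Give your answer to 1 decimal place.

Market equilibrium (private): 29.5 + 2.0q = 136.5 - 0.9q → q_m = 36.8966.
Social marginal benefit = demand + MEB = 147.0 - 0.4q.
Set SMB = MC: 147.0 - 0.4q = 29.5 + 2.0q → q* = 48.9583.
Gap = |36.8966 − 48.9583| = 12.0617.

12.1 units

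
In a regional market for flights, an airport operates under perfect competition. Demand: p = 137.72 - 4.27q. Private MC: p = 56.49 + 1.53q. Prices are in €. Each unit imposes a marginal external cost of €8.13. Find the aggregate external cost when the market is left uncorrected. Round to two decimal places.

Market equilibrium (private): 56.49 + 1.53q = 137.72 - 4.27q → q_m = 14.0052.
Total external cost = MEC × q_m = 8.13 × 14.0052 = 113.8623.

€113.86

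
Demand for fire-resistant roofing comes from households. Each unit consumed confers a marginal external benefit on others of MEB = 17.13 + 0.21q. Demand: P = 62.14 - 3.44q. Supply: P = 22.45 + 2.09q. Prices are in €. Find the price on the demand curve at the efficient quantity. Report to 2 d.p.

P = €25.40

Social marginal benefit = demand + MEB = 79.27 - 3.23q.
Set SMB = MC: 79.27 - 3.23q = 22.45 + 2.09q → q* = 10.6805.
Consumer price on the demand curve at q*: 62.14 − 3.44×10.6805 = 25.3991.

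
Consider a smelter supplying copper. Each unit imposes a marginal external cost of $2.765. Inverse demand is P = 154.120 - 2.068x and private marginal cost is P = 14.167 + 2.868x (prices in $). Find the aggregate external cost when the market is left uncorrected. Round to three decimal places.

Market equilibrium (private): 14.167 + 2.868x = 154.120 - 2.068x → x_m = 28.3535.
Total external cost = MEC × x_m = 2.765 × 28.3535 = 78.3974.

$78.397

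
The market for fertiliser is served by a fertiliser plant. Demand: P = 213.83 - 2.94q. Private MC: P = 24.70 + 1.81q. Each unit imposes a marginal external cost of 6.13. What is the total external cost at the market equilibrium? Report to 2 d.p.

244.08

Market equilibrium (private): 24.70 + 1.81q = 213.83 - 2.94q → q_m = 39.8168.
Total external cost = MEC × q_m = 6.13 × 39.8168 = 244.0770.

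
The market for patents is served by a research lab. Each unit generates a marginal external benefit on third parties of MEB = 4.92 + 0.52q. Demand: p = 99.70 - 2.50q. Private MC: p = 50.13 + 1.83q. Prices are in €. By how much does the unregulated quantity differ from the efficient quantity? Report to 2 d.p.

Market equilibrium (private): 50.13 + 1.83q = 99.70 - 2.50q → q_m = 11.4480.
Social marginal cost = private MC − MEB = 45.21 + 1.31q.
Set SMC = demand: 45.21 + 1.31q = 99.70 - 2.50q → q* = 14.3018.
Gap = |11.4480 − 14.3018| = 2.8538.

2.85 units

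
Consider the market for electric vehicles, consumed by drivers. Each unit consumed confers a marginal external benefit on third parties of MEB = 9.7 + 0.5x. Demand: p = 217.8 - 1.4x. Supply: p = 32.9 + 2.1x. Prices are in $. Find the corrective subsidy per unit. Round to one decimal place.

subsidy = $42.1 per unit

Social marginal benefit = demand + MEB = 227.5 - 0.9x.
Set SMB = MC: 227.5 - 0.9x = 32.9 + 2.1x → x* = 64.8667.
The Pigouvian subsidy equals MEB at x*: 9.7 + 0.5×64.8667 = 42.1334.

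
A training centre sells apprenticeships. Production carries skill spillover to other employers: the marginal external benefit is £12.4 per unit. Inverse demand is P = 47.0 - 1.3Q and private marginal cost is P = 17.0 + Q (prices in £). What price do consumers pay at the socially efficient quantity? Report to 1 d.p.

Social marginal cost = private MC − MEB = 4.6 + Q.
Set SMC = demand: 4.6 + Q = 47.0 - 1.3Q → Q* = 18.4348.
Consumer price on the demand curve at Q*: 47.0 − 1.3×18.4348 = 23.0348.

P = £23.0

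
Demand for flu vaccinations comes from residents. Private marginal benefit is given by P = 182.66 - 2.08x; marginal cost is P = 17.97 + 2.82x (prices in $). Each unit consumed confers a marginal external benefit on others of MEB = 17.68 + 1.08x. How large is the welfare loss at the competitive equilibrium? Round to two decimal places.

Market equilibrium (private): 17.97 + 2.82x = 182.66 - 2.08x → x_m = 33.6102.
Social marginal benefit = demand + MEB = 200.34 - x.
Set SMB = MC: 200.34 - x = 17.97 + 2.82x → x* = 47.7408.
Height of the DWL triangle at x_m is SMB(x_m) − MC(x_m) = MEB(x_m) = 53.9790.
DWL = ½ × 14.1306 × 53.9790 = 381.3778.

DWL = $381.38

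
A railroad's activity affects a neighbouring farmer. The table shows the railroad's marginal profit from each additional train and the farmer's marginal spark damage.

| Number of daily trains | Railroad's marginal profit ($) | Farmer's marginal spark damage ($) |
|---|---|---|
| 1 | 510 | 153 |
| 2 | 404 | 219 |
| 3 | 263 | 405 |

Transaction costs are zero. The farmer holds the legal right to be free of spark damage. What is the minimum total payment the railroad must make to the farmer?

$372

Efficient level: marginal profit ≥ marginal spark damage through level 2, so k* = 2.
With the farmer holding the right, the railroad must at least compensate total damage at k*: 153 + 219 = 372.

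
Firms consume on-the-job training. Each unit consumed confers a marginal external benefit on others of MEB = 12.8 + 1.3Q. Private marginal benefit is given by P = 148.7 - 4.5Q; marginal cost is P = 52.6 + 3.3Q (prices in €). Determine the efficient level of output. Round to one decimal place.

Social marginal benefit = demand + MEB = 161.5 - 3.2Q.
Set SMB = MC: 161.5 - 3.2Q = 52.6 + 3.3Q → Q* = 16.7538.

Q* = 16.8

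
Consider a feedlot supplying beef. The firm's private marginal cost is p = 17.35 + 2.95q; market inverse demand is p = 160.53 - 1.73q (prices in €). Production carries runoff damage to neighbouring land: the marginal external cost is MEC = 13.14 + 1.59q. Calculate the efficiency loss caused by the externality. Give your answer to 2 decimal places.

Market equilibrium (private): 17.35 + 2.95q = 160.53 - 1.73q → q_m = 30.5940.
Social marginal cost = private MC + MEC = 30.49 + 4.54q.
Set SMC = demand: 30.49 + 4.54q = 160.53 - 1.73q → q* = 20.7400.
Height of the DWL triangle at q_m is SMC(q_m) − demand(q_m) = MEC(q_m) = 61.7845.
DWL = ½ × 9.8540 × 61.7845 = 304.4122.

DWL = €304.41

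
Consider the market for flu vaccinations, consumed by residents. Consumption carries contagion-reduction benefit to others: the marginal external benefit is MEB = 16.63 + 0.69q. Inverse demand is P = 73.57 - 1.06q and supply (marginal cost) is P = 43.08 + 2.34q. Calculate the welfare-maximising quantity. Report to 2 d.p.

q* = 17.39

Social marginal benefit = demand + MEB = 90.20 - 0.37q.
Set SMB = MC: 90.20 - 0.37q = 43.08 + 2.34q → q* = 17.3875.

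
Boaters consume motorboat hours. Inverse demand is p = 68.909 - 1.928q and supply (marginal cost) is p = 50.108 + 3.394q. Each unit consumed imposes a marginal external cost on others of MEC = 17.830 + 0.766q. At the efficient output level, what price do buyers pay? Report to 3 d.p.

Social marginal benefit = demand − MEC = 51.079 - 2.694q.
Set SMB = MC: 51.079 - 2.694q = 50.108 + 3.394q → q* = 0.1595.
Consumer price on the demand curve at q*: 68.909 − 1.928×0.1595 = 68.6015.

P = 68.601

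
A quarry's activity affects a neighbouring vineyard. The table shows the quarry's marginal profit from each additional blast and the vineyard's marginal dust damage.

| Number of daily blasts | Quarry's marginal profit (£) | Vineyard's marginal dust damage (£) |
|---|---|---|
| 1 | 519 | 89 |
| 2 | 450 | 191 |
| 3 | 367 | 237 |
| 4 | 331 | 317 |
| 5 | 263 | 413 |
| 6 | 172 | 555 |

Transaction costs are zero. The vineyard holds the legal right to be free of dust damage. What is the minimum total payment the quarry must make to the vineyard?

Efficient level: marginal profit ≥ marginal dust damage through level 4, so k* = 4.
With the vineyard holding the right, the quarry must at least compensate total damage at k*: 89 + 191 + 237 + 317 = 834.

£834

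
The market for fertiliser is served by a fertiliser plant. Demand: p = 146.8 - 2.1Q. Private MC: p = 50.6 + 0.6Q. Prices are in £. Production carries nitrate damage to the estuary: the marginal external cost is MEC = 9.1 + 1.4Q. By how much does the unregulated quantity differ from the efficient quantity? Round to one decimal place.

14.4 units

Market equilibrium (private): 50.6 + 0.6Q = 146.8 - 2.1Q → Q_m = 35.6296.
Social marginal cost = private MC + MEC = 59.7 + 2.0Q.
Set SMC = demand: 59.7 + 2.0Q = 146.8 - 2.1Q → Q* = 21.2439.
Gap = |35.6296 − 21.2439| = 14.3857.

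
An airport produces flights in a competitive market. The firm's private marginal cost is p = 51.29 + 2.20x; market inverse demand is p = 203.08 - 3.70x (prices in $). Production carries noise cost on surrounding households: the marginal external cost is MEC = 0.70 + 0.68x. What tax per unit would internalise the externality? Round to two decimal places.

tax = $16.31 per unit

Social marginal cost = private MC + MEC = 51.99 + 2.88x.
Set SMC = demand: 51.99 + 2.88x = 203.08 - 3.70x → x* = 22.9620.
The Pigouvian tax equals MEC at x*: 0.70 + 0.68×22.9620 = 16.3142.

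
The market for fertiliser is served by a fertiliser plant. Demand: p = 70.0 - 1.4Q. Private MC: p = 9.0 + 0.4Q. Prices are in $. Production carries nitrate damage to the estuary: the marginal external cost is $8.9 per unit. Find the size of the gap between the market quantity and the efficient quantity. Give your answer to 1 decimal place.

Market equilibrium (private): 9.0 + 0.4Q = 70.0 - 1.4Q → Q_m = 33.8889.
Social marginal cost = private MC + MEC = 17.9 + 0.4Q.
Set SMC = demand: 17.9 + 0.4Q = 70.0 - 1.4Q → Q* = 28.9444.
Gap = |33.8889 − 28.9444| = 4.9445.

4.9 units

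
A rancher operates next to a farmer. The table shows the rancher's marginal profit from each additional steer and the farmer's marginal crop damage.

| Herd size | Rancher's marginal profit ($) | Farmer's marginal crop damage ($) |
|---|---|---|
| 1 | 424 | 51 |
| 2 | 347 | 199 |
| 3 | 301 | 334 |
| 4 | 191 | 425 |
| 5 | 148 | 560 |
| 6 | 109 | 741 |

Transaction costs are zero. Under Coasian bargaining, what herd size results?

Bargaining reaches the level where marginal profit last exceeds marginal crop damage.
That holds through level 2 (347 ≥ 199) but not at 3 (301 < 334).

2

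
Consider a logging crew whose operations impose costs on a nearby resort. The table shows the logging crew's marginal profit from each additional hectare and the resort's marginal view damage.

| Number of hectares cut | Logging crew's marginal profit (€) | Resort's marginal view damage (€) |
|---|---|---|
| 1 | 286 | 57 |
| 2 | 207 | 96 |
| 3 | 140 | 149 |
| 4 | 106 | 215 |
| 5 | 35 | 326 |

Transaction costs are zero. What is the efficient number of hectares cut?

2

Bargaining reaches the level where marginal profit last exceeds marginal view damage.
That holds through level 2 (207 ≥ 96) but not at 3 (140 < 149).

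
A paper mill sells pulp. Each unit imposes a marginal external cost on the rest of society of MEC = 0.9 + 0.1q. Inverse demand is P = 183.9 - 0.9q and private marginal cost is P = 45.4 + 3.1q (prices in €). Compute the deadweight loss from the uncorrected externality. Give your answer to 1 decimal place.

DWL = €2.3

Market equilibrium (private): 45.4 + 3.1q = 183.9 - 0.9q → q_m = 34.6250.
Social marginal cost = private MC + MEC = 46.3 + 3.2q.
Set SMC = demand: 46.3 + 3.2q = 183.9 - 0.9q → q* = 33.5610.
Height of the DWL triangle at q_m is SMC(q_m) − demand(q_m) = MEC(q_m) = 4.3625.
DWL = ½ × 1.0640 × 4.3625 = 2.3209.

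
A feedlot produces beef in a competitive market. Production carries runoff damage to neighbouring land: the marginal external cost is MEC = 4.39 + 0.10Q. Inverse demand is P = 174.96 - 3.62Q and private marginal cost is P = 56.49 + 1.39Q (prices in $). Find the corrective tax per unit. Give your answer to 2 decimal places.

Social marginal cost = private MC + MEC = 60.88 + 1.49Q.
Set SMC = demand: 60.88 + 1.49Q = 174.96 - 3.62Q → Q* = 22.3249.
The Pigouvian tax equals MEC at Q*: 4.39 + 0.10×22.3249 = 6.6225.

tax = $6.62 per unit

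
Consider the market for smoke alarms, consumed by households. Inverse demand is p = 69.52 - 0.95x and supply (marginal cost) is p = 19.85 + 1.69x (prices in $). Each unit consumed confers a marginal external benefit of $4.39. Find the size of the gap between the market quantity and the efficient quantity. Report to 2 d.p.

Market equilibrium (private): 19.85 + 1.69x = 69.52 - 0.95x → x_m = 18.8144.
Social marginal benefit = demand + MEB = 73.91 - 0.95x.
Set SMB = MC: 73.91 - 0.95x = 19.85 + 1.69x → x* = 20.4773.
Gap = |18.8144 − 20.4773| = 1.6629.

1.66 units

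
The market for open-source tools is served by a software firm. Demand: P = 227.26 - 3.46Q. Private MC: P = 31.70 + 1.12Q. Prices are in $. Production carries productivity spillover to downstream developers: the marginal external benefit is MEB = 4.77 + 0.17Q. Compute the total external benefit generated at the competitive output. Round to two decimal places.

$358.64

Market equilibrium (private): 31.70 + 1.12Q = 227.26 - 3.46Q → Q_m = 42.6987.
Total external benefit = ∫₀^{Q_m} (4.77 + 0.17Q) dQ = 4.77×42.6987 + ½×0.17×42.6987² = 358.6430.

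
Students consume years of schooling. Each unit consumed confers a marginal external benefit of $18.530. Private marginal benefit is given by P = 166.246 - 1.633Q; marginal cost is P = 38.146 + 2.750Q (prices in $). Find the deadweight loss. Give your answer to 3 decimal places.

DWL = $39.170

Market equilibrium (private): 38.146 + 2.750Q = 166.246 - 1.633Q → Q_m = 29.2266.
Social marginal benefit = demand + MEB = 184.776 - 1.633Q.
Set SMB = MC: 184.776 - 1.633Q = 38.146 + 2.750Q → Q* = 33.4543.
Between Q* and Q_m the wedge SMB − MC runs linearly from 0 to MEB(Q_m), so the loss is a triangle.
DWL = ½ × 4.2277 × 18.5300 = 39.1696.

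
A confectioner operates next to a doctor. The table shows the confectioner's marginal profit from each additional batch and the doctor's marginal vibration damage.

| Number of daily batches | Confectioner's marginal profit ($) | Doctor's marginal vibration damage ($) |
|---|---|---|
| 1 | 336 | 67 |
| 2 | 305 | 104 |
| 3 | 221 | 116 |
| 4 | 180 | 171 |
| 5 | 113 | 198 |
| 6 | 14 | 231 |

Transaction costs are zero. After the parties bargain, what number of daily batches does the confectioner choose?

4

Bargaining reaches the level where marginal profit last exceeds marginal vibration damage.
That holds through level 4 (180 ≥ 171) but not at 5 (113 < 198).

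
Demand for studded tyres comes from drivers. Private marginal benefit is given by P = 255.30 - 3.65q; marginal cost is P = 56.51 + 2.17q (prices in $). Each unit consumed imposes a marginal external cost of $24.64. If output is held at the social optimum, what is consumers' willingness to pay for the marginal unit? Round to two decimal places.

Social marginal benefit = demand − MEC = 230.66 - 3.65q.
Set SMB = MC: 230.66 - 3.65q = 56.51 + 2.17q → q* = 29.9227.
Consumer price on the demand curve at q*: 255.30 − 3.65×29.9227 = 146.0821.

P = $146.08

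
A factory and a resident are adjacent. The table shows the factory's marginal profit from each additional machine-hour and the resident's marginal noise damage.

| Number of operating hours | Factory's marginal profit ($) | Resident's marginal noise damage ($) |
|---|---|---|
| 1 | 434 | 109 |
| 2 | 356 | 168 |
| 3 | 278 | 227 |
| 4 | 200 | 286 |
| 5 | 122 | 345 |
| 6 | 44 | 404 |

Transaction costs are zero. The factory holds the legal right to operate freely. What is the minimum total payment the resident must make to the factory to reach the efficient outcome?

Left alone the factory would choose level 6 (marginal profit stays positive).
Efficient level: k* = 3 (marginal profit ≥ marginal noise damage through 3).
The resident must at least cover the factory's forgone profit from cutting 6→3: 200 + 122 + 44 = 366.

$366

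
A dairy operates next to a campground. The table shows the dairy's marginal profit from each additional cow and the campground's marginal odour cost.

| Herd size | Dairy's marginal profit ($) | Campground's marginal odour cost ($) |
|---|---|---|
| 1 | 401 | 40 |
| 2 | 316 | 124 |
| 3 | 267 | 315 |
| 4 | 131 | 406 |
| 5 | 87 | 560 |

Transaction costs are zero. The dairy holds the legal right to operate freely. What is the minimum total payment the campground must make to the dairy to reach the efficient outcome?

Left alone the dairy would choose level 5 (marginal profit stays positive).
Efficient level: k* = 2 (marginal profit ≥ marginal odour cost through 2).
The campground must at least cover the dairy's forgone profit from cutting 5→2: 267 + 131 + 87 = 485.

$485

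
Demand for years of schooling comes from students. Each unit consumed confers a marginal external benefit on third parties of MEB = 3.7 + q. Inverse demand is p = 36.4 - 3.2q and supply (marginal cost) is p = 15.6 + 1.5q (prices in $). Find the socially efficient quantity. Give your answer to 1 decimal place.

Social marginal benefit = demand + MEB = 40.1 - 2.2q.
Set SMB = MC: 40.1 - 2.2q = 15.6 + 1.5q → q* = 6.6216.

q* = 6.6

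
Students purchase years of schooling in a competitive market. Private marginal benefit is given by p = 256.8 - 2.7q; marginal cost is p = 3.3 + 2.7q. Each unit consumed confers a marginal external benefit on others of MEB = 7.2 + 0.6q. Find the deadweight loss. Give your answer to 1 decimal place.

DWL = 130.3

Market equilibrium (private): 3.3 + 2.7q = 256.8 - 2.7q → q_m = 46.9444.
Social marginal benefit = demand + MEB = 264.0 - 2.1q.
Set SMB = MC: 264.0 - 2.1q = 3.3 + 2.7q → q* = 54.3125.
Height of the DWL triangle at q_m is SMB(q_m) − MC(q_m) = MEB(q_m) = 35.3667.
DWL = ½ × 7.3681 × 35.3667 = 130.2927.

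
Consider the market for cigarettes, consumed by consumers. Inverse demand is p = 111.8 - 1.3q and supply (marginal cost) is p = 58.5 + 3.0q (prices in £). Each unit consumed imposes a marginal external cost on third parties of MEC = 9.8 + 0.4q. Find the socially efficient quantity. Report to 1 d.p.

q* = 9.3

Social marginal benefit = demand − MEC = 102.0 - 1.7q.
Set SMB = MC: 102.0 - 1.7q = 58.5 + 3.0q → q* = 9.2553.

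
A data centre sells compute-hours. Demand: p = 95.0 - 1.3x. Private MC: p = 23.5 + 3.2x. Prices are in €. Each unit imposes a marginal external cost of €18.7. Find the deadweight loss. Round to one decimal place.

Market equilibrium (private): 23.5 + 3.2x = 95.0 - 1.3x → x_m = 15.8889.
Social marginal cost = private MC + MEC = 42.2 + 3.2x.
Set SMC = demand: 42.2 + 3.2x = 95.0 - 1.3x → x* = 11.7333.
Height of the DWL triangle at x_m is SMC(x_m) − demand(x_m) = MEC(x_m) = 18.7000.
DWL = ½ × 4.1556 × 18.7000 = 38.8549.

DWL = €38.9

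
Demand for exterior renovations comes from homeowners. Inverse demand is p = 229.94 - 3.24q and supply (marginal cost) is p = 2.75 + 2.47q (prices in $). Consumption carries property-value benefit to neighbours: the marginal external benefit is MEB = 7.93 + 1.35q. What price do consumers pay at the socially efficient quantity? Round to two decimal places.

P = $55.22

Social marginal benefit = demand + MEB = 237.87 - 1.89q.
Set SMB = MC: 237.87 - 1.89q = 2.75 + 2.47q → q* = 53.9266.
Consumer price on the demand curve at q*: 229.94 − 3.24×53.9266 = 55.2178.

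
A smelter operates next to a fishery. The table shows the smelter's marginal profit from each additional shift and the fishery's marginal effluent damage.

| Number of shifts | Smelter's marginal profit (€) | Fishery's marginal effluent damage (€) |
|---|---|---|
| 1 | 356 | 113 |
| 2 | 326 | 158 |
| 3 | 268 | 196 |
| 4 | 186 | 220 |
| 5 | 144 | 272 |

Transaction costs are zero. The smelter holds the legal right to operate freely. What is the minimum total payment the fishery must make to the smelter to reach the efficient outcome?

Left alone the smelter would choose level 5 (marginal profit stays positive).
Efficient level: k* = 3 (marginal profit ≥ marginal effluent damage through 3).
The fishery must at least cover the smelter's forgone profit from cutting 5→3: 186 + 144 = 330.

€330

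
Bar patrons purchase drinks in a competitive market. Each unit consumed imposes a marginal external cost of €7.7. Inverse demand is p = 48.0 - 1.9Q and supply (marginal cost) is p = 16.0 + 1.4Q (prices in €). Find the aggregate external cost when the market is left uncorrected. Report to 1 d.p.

€74.7

Market equilibrium (private): 16.0 + 1.4Q = 48.0 - 1.9Q → Q_m = 9.6970.
Total external cost = MEC × Q_m = 7.7 × 9.6970 = 74.6669.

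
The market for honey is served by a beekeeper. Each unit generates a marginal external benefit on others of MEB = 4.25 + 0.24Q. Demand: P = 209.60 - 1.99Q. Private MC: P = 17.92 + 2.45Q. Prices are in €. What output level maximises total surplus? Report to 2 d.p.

Q* = 46.65

Social marginal cost = private MC − MEB = 13.67 + 2.21Q.
Set SMC = demand: 13.67 + 2.21Q = 209.60 - 1.99Q → Q* = 46.6500.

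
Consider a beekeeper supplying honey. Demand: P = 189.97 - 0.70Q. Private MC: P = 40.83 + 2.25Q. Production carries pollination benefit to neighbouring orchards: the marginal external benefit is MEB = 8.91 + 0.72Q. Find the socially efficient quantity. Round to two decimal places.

Q* = 70.87

Social marginal cost = private MC − MEB = 31.92 + 1.53Q.
Set SMC = demand: 31.92 + 1.53Q = 189.97 - 0.70Q → Q* = 70.8744.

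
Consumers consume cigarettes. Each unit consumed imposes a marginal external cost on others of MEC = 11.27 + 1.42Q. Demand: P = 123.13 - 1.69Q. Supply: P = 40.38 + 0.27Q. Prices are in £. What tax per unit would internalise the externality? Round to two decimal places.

Social marginal benefit = demand − MEC = 111.86 - 3.11Q.
Set SMB = MC: 111.86 - 3.11Q = 40.38 + 0.27Q → Q* = 21.1479.
The Pigouvian tax equals MEC at Q*: 11.27 + 1.42×21.1479 = 41.3000.

tax = £41.30 per unit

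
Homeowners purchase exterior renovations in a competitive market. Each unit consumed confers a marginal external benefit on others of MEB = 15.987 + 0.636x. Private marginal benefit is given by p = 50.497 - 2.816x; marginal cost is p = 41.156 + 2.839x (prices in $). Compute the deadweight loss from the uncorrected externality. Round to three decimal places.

Market equilibrium (private): 41.156 + 2.839x = 50.497 - 2.816x → x_m = 1.6518.
Social marginal benefit = demand + MEB = 66.484 - 2.180x.
Set SMB = MC: 66.484 - 2.180x = 41.156 + 2.839x → x* = 5.0464.
The loss is the area between SMB and MC from x* to x_m; with linear curves that's a triangle of height MEB(x_m).
DWL = ½ × 3.3946 × 17.0376 = 28.9179.

DWL = $28.918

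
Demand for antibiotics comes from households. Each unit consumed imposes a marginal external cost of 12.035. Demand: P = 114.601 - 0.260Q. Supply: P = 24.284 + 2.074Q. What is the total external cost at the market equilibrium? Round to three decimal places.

465.709

Market equilibrium (private): 24.284 + 2.074Q = 114.601 - 0.260Q → Q_m = 38.6962.
Total external cost = MEC × Q_m = 12.035 × 38.6962 = 465.7088.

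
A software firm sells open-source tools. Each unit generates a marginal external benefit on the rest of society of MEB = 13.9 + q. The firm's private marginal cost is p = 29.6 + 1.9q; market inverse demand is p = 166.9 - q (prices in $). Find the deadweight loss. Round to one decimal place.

Market equilibrium (private): 29.6 + 1.9q = 166.9 - q → q_m = 47.3448.
Social marginal cost = private MC − MEB = 15.7 + 0.9q.
Set SMC = demand: 15.7 + 0.9q = 166.9 - q → q* = 79.5789.
Height of the DWL triangle at q_m is demand(q_m) − SMC(q_m) = MEB(q_m) = 61.2448.
DWL = ½ × 32.2341 × 61.2448 = 987.0855.

DWL = $987.1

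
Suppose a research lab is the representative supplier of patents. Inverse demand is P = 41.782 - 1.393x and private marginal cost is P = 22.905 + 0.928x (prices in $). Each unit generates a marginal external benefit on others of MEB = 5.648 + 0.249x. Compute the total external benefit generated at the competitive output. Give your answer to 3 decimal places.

$54.171

Market equilibrium (private): 22.905 + 0.928x = 41.782 - 1.393x → x_m = 8.1331.
Total external benefit = ∫₀^{x_m} (5.648 + 0.249x) dx = 5.648×8.1331 + ½×0.249×8.1331² = 54.1711.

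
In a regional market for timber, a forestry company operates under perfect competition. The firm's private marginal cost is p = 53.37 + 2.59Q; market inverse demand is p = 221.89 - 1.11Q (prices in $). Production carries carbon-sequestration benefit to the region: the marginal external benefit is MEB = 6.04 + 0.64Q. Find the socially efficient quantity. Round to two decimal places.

Social marginal cost = private MC − MEB = 47.33 + 1.95Q.
Set SMC = demand: 47.33 + 1.95Q = 221.89 - 1.11Q → Q* = 57.0458.

Q* = 57.05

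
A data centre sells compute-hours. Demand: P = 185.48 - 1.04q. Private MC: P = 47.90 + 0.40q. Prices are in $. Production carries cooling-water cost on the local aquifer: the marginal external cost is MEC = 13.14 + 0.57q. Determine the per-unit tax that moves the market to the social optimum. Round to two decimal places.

tax = $48.43 per unit

Social marginal cost = private MC + MEC = 61.04 + 0.97q.
Set SMC = demand: 61.04 + 0.97q = 185.48 - 1.04q → q* = 61.9104.
The Pigouvian tax equals MEC at q*: 13.14 + 0.57×61.9104 = 48.4289.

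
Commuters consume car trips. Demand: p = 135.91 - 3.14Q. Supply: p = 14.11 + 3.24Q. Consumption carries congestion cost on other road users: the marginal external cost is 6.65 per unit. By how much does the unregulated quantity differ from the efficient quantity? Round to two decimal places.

1.04 units

Market equilibrium (private): 14.11 + 3.24Q = 135.91 - 3.14Q → Q_m = 19.0909.
Social marginal benefit = demand − MEC = 129.26 - 3.14Q.
Set SMB = MC: 129.26 - 3.14Q = 14.11 + 3.24Q → Q* = 18.0486.
Gap = |19.0909 − 18.0486| = 1.0423.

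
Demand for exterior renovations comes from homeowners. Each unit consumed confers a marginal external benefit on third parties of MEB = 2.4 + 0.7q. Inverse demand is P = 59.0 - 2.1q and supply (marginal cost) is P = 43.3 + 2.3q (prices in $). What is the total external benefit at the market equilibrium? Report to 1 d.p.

$13.0

Market equilibrium (private): 43.3 + 2.3q = 59.0 - 2.1q → q_m = 3.5682.
Total external benefit = ∫₀^{q_m} (2.4 + 0.7q) dq = 2.4×3.5682 + ½×0.7×3.5682² = 13.0199.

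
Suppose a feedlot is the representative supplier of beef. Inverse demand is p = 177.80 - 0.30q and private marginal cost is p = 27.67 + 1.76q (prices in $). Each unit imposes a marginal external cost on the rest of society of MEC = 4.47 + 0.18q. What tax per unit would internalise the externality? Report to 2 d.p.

Social marginal cost = private MC + MEC = 32.14 + 1.94q.
Set SMC = demand: 32.14 + 1.94q = 177.80 - 0.30q → q* = 65.0268.
The Pigouvian tax equals MEC at q*: 4.47 + 0.18×65.0268 = 16.1748.

tax = $16.17 per unit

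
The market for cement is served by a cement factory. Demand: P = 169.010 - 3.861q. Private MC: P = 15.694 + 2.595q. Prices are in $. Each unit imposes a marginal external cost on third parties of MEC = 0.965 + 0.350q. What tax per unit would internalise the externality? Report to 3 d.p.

tax = $8.800 per unit

Social marginal cost = private MC + MEC = 16.659 + 2.945q.
Set SMC = demand: 16.659 + 2.945q = 169.010 - 3.861q → q* = 22.3848.
The Pigouvian tax equals MEC at q*: 0.965 + 0.350×22.3848 = 8.7997.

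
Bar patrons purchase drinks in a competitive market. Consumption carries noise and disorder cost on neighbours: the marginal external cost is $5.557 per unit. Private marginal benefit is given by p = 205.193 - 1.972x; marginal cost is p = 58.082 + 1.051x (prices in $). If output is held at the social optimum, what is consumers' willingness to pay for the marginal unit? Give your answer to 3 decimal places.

Social marginal benefit = demand − MEC = 199.636 - 1.972x.
Set SMB = MC: 199.636 - 1.972x = 58.082 + 1.051x → x* = 46.8257.
Consumer price on the demand curve at x*: 205.193 − 1.972×46.8257 = 112.8527.

P = $112.853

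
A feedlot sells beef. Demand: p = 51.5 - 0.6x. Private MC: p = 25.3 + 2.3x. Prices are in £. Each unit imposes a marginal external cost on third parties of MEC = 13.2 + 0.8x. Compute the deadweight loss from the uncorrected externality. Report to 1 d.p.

DWL = £56.4

Market equilibrium (private): 25.3 + 2.3x = 51.5 - 0.6x → x_m = 9.0345.
Social marginal cost = private MC + MEC = 38.5 + 3.1x.
Set SMC = demand: 38.5 + 3.1x = 51.5 - 0.6x → x* = 3.5135.
Height of the DWL triangle at x_m is SMC(x_m) − demand(x_m) = MEC(x_m) = 20.4276.
DWL = ½ × 5.5210 × 20.4276 = 56.3904.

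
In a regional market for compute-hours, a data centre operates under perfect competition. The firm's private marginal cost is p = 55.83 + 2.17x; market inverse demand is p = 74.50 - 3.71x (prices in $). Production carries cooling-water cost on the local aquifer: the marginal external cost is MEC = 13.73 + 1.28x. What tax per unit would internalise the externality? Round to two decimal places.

tax = $14.61 per unit

Social marginal cost = private MC + MEC = 69.56 + 3.45x.
Set SMC = demand: 69.56 + 3.45x = 74.50 - 3.71x → x* = 0.6899.
The Pigouvian tax equals MEC at x*: 13.73 + 1.28×0.6899 = 14.6131.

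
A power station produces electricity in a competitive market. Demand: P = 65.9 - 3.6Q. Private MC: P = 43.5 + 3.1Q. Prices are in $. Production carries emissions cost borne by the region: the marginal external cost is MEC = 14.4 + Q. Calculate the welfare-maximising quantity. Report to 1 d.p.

Q* = 1.0

Social marginal cost = private MC + MEC = 57.9 + 4.1Q.
Set SMC = demand: 57.9 + 4.1Q = 65.9 - 3.6Q → Q* = 1.0390.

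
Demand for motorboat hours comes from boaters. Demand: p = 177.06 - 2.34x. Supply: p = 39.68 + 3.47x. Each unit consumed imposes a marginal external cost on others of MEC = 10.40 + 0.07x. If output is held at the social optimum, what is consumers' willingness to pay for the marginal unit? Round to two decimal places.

Social marginal benefit = demand − MEC = 166.66 - 2.41x.
Set SMB = MC: 166.66 - 2.41x = 39.68 + 3.47x → x* = 21.5952.
Consumer price on the demand curve at x*: 177.06 − 2.34×21.5952 = 126.5272.

P = 126.53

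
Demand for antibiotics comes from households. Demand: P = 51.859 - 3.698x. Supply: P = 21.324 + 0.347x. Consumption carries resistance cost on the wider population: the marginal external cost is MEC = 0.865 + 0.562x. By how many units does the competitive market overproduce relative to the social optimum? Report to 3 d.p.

1.109 units

Market equilibrium (private): 21.324 + 0.347x = 51.859 - 3.698x → x_m = 7.5488.
Social marginal benefit = demand − MEC = 50.994 - 4.260x.
Set SMB = MC: 50.994 - 4.260x = 21.324 + 0.347x → x* = 6.4402.
Gap = |7.5488 − 6.4402| = 1.1086.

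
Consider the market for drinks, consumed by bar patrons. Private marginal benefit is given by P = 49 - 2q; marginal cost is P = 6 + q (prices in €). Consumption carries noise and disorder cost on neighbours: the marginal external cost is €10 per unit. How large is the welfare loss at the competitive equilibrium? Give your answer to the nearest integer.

Market equilibrium (private): 6 + q = 49 - 2q → q_m = 14.3333.
Social marginal benefit = demand − MEC = 39 - 2q.
Set SMB = MC: 39 - 2q = 6 + q → q* = 11.0000.
Between q* and q_m the wedge MC − SMB runs linearly from 0 to MEC(q_m), so the loss is a triangle.
DWL = ½ × 3.3333 × 10.0000 = 16.6665.

DWL = €17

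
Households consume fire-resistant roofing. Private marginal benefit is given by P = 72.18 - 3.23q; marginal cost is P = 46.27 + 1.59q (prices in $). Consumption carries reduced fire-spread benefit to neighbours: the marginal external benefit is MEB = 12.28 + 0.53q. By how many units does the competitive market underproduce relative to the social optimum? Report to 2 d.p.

Market equilibrium (private): 46.27 + 1.59q = 72.18 - 3.23q → q_m = 5.3755.
Social marginal benefit = demand + MEB = 84.46 - 2.70q.
Set SMB = MC: 84.46 - 2.70q = 46.27 + 1.59q → q* = 8.9021.
Gap = |5.3755 − 8.9021| = 3.5266.

3.53 units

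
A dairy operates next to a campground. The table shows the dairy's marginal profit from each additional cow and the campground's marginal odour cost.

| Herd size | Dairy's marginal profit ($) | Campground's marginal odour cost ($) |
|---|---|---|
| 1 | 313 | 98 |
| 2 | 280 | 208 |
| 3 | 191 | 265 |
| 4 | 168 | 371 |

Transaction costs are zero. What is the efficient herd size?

Bargaining reaches the level where marginal profit last exceeds marginal odour cost.
That holds through level 2 (280 ≥ 208) but not at 3 (191 < 265).

2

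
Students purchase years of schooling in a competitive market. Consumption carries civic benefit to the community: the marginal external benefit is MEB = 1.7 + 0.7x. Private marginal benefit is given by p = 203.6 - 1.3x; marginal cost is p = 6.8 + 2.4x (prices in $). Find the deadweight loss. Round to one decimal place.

DWL = $252.6

Market equilibrium (private): 6.8 + 2.4x = 203.6 - 1.3x → x_m = 53.1892.
Social marginal benefit = demand + MEB = 205.3 - 0.6x.
Set SMB = MC: 205.3 - 0.6x = 6.8 + 2.4x → x* = 66.1667.
Height of the DWL triangle at x_m is SMB(x_m) − MC(x_m) = MEB(x_m) = 38.9324.
DWL = ½ × 12.9775 × 38.9324 = 252.6226.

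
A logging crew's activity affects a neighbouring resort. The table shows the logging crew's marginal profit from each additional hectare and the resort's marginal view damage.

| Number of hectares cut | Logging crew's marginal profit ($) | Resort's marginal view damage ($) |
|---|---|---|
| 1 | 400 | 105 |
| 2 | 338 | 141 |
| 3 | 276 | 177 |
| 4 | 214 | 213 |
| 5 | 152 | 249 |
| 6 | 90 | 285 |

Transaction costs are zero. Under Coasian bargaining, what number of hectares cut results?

4

Bargaining reaches the level where marginal profit last exceeds marginal view damage.
That holds through level 4 (214 ≥ 213) but not at 5 (152 < 249).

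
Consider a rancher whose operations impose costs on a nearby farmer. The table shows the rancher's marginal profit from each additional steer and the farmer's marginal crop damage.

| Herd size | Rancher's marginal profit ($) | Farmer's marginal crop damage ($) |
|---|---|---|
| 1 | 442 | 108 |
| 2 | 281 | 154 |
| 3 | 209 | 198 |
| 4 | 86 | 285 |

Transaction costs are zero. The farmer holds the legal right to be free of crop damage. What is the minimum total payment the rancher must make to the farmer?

$460

Efficient level: marginal profit ≥ marginal crop damage through level 3, so k* = 3.
With the farmer holding the right, the rancher must at least compensate total damage at k*: 108 + 154 + 198 = 460.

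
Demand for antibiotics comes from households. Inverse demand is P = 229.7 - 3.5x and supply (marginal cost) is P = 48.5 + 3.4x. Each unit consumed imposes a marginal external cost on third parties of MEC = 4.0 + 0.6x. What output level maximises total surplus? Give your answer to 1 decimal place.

x* = 23.6

Social marginal benefit = demand − MEC = 225.7 - 4.1x.
Set SMB = MC: 225.7 - 4.1x = 48.5 + 3.4x → x* = 23.6267.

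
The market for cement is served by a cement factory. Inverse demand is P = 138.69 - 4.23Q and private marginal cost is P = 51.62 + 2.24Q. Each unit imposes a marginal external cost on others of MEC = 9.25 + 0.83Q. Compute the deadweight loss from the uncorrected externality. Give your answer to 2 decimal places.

DWL = 28.56

Market equilibrium (private): 51.62 + 2.24Q = 138.69 - 4.23Q → Q_m = 13.4575.
Social marginal cost = private MC + MEC = 60.87 + 3.07Q.
Set SMC = demand: 60.87 + 3.07Q = 138.69 - 4.23Q → Q* = 10.6603.
Height of the DWL triangle at Q_m is SMC(Q_m) − demand(Q_m) = MEC(Q_m) = 20.4197.
DWL = ½ × 2.7972 × 20.4197 = 28.5590.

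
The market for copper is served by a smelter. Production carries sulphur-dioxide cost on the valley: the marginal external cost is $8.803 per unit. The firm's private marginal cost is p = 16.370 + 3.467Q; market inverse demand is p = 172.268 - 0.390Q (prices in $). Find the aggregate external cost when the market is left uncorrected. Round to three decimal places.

Market equilibrium (private): 16.370 + 3.467Q = 172.268 - 0.390Q → Q_m = 40.4195.
Total external cost = MEC × Q_m = 8.803 × 40.4195 = 355.8129.

$355.813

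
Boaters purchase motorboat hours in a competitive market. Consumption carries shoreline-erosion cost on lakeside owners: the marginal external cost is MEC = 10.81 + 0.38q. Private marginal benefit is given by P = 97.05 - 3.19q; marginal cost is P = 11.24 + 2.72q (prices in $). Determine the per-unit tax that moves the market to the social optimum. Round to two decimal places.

Social marginal benefit = demand − MEC = 86.24 - 3.57q.
Set SMB = MC: 86.24 - 3.57q = 11.24 + 2.72q → q* = 11.9237.
The Pigouvian tax equals MEC at q*: 10.81 + 0.38×11.9237 = 15.3410.

tax = $15.34 per unit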